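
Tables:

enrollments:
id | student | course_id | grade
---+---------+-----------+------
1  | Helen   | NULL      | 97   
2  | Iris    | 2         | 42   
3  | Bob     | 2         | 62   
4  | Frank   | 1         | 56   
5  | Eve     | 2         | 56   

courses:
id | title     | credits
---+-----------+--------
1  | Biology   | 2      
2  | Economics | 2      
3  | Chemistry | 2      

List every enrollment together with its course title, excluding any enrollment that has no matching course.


INNER JOIN keeps only enrollments rows whose course_id matches an id in courses. Walk through each enrollment:
  - enrollment 1 (Helen): course_id=NULL, no match -> dropped
  - enrollment 2 (Iris): course_id=2 -> matches Economics
  - enrollment 3 (Bob): course_id=2 -> matches Economics
  - enrollment 4 (Frank): course_id=1 -> matches Biology
  - enrollment 5 (Eve): course_id=2 -> matches Economics
So 1 of 5 rows is dropped.

SQL:
SELECT a.student, b.title AS course
FROM enrollments a
INNER JOIN courses b ON a.course_id = b.id

Result:
student | course   
--------+----------
Iris    | Economics
Bob     | Economics
Frank   | Biology  
Eve     | Economics


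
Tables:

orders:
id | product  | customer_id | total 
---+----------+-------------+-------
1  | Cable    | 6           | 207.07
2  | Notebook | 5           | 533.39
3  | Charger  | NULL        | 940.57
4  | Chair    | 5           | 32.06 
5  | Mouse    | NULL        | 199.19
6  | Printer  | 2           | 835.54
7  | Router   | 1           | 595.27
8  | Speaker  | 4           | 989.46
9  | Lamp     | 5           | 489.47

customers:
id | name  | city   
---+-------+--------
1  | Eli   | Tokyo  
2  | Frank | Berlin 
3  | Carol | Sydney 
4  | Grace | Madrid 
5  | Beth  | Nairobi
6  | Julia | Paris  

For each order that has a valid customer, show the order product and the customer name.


INNER JOIN keeps only orders rows whose customer_id matches an id in customers. Walk through each order:
  - order 1 (Cable): customer_id=6 -> matches Julia
  - order 2 (Notebook): customer_id=5 -> matches Beth
  - order 3 (Charger): customer_id=NULL, no match -> dropped
  - order 4 (Chair): customer_id=5 -> matches Beth
  - order 5 (Mouse): customer_id=NULL, no match -> dropped
  - order 6 (Printer): customer_id=2 -> matches Frank
  - order 7 (Router): customer_id=1 -> matches Eli
  - order 8 (Speaker): customer_id=4 -> matches Grace
  - order 9 (Lamp): customer_id=5 -> matches Beth
So 2 of 9 rows are dropped.

SQL:
SELECT a.product, b.name AS customer
FROM orders a
INNER JOIN customers b ON a.customer_id = b.id

Result:
product  | customer
---------+---------
Cable    | Julia   
Notebook | Beth    
Chair    | Beth    
Printer  | Frank   
Router   | Eli     
Speaker  | Grace   
Lamp     | Beth    


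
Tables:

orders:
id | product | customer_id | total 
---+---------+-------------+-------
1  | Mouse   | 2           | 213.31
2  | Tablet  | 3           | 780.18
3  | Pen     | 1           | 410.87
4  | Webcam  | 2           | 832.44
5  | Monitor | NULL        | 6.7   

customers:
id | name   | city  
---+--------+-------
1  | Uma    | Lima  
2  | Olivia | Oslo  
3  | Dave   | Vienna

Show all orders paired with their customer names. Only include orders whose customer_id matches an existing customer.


INNER JOIN keeps only orders rows whose customer_id matches an id in customers. Walk through each order:
  - order 1 (Mouse): customer_id=2 -> matches Olivia
  - order 2 (Tablet): customer_id=3 -> matches Dave
  - order 3 (Pen): customer_id=1 -> matches Uma
  - order 4 (Webcam): customer_id=2 -> matches Olivia
  - order 5 (Monitor): customer_id=NULL, no match -> dropped
So 1 of 5 rows is dropped.

SQL:
SELECT a.product, b.name AS customer
FROM orders a
INNER JOIN customers b ON a.customer_id = b.id

Result:
product | customer
--------+---------
Mouse   | Olivia  
Tablet  | Dave    
Pen     | Uma     
Webcam  | Olivia  


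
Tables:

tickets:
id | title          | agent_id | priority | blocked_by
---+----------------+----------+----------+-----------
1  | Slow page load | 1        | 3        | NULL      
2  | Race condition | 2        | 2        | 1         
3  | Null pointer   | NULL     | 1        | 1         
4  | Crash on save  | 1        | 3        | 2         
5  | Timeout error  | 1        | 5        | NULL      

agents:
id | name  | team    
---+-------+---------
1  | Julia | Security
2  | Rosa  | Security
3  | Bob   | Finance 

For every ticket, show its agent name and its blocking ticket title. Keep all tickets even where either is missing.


Two LEFT JOINs from the same base table tickets: one to agents via agent_id, one to tickets itself via blocked_by. Both are LEFT so every ticket is preserved.
Match against agents:
  - ticket 1 (Slow page load): agent_id=1 -> matches Julia
  - ticket 2 (Race condition): agent_id=2 -> matches Rosa
  - ticket 3 (Null pointer): agent_id=NULL, no match -> kept with NULL
  - ticket 4 (Crash on save): agent_id=1 -> matches Julia
  - ticket 5 (Timeout error): agent_id=1 -> matches Julia
Match against tickets (self):
  - ticket 1 (Slow page load): blocked_by=NULL -> NULL
  - ticket 2 (Race condition): blocked_by=1 -> Slow page load
  - ticket 3 (Null pointer): blocked_by=1 -> Slow page load
  - ticket 4 (Crash on save): blocked_by=2 -> Race condition
  - ticket 5 (Timeout error): blocked_by=NULL -> NULL

SQL:
SELECT a.title, b.name AS agent, c.title AS blocked_by
FROM tickets a
LEFT JOIN agents b ON a.agent_id = b.id
LEFT JOIN tickets c ON a.blocked_by = c.id

Result:
title          | agent | blocked_by    
---------------+-------+---------------
Slow page load | Julia | NULL          
Race condition | Rosa  | Slow page load
Null pointer   | NULL  | Slow page load
Crash on save  | Julia | Race condition
Timeout error  | Julia | NULL          


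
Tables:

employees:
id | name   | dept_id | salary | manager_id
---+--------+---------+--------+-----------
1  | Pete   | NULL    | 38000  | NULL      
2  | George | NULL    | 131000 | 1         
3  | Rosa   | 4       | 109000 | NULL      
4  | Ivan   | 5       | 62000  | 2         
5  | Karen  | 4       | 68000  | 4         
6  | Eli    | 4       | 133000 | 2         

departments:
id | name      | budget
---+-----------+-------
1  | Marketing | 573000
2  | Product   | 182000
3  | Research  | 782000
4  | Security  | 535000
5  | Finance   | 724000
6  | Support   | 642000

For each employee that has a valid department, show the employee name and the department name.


INNER JOIN keeps only employees rows whose dept_id matches an id in departments. Walk through each employee:
  - employee 1 (Pete): dept_id=NULL, no match -> dropped
  - employee 2 (George): dept_id=NULL, no match -> dropped
  - employee 3 (Rosa): dept_id=4 -> matches Security
  - employee 4 (Ivan): dept_id=5 -> matches Finance
  - employee 5 (Karen): dept_id=4 -> matches Security
  - employee 6 (Eli): dept_id=4 -> matches Security
So 2 of 6 rows are dropped.

SQL:
SELECT a.name, b.name AS department
FROM employees a
INNER JOIN departments b ON a.dept_id = b.id

Result:
name  | department
------+-----------
Rosa  | Security  
Ivan  | Finance   
Karen | Security  
Eli   | Security  


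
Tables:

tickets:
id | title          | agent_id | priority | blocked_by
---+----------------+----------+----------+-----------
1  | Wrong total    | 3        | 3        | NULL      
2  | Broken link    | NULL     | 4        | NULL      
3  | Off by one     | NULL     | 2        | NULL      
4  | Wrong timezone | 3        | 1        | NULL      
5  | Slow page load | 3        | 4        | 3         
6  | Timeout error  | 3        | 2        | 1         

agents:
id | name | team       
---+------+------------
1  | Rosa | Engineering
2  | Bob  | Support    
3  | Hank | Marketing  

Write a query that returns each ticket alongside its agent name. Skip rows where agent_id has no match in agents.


INNER JOIN keeps only tickets rows whose agent_id matches an id in agents. Walk through each ticket:
  - ticket 1 (Wrong total): agent_id=3 -> matches Hank
  - ticket 2 (Broken link): agent_id=NULL, no match -> dropped
  - ticket 3 (Off by one): agent_id=NULL, no match -> dropped
  - ticket 4 (Wrong timezone): agent_id=3 -> matches Hank
  - ticket 5 (Slow page load): agent_id=3 -> matches Hank
  - ticket 6 (Timeout error): agent_id=3 -> matches Hank
So 2 of 6 rows are dropped.

SQL:
SELECT a.title, b.name AS agent
FROM tickets a
INNER JOIN agents b ON a.agent_id = b.id

Result:
title          | agent
---------------+------
Wrong total    | Hank 
Wrong timezone | Hank 
Slow page load | Hank 
Timeout error  | Hank 


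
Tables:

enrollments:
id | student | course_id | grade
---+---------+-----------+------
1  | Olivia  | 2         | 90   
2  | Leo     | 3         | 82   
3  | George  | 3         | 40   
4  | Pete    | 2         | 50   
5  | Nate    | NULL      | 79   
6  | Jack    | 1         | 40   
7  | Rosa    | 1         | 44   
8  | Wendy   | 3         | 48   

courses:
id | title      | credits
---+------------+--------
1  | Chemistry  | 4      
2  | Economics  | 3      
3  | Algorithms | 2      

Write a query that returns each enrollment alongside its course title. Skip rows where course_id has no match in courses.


INNER JOIN keeps only enrollments rows whose course_id matches an id in courses. Walk through each enrollment:
  - enrollment 1 (Olivia): course_id=2 -> matches Economics
  - enrollment 2 (Leo): course_id=3 -> matches Algorithms
  - enrollment 3 (George): course_id=3 -> matches Algorithms
  - enrollment 4 (Pete): course_id=2 -> matches Economics
  - enrollment 5 (Nate): course_id=NULL, no match -> dropped
  - enrollment 6 (Jack): course_id=1 -> matches Chemistry
  - enrollment 7 (Rosa): course_id=1 -> matches Chemistry
  - enrollment 8 (Wendy): course_id=3 -> matches Algorithms
So 1 of 8 rows is dropped.

SQL:
SELECT a.student, b.title AS course
FROM enrollments a
INNER JOIN courses b ON a.course_id = b.id

Result:
student | course    
--------+-----------
Olivia  | Economics 
Leo     | Algorithms
George  | Algorithms
Pete    | Economics 
Jack    | Chemistry 
Rosa    | Chemistry 
Wendy   | Algorithms


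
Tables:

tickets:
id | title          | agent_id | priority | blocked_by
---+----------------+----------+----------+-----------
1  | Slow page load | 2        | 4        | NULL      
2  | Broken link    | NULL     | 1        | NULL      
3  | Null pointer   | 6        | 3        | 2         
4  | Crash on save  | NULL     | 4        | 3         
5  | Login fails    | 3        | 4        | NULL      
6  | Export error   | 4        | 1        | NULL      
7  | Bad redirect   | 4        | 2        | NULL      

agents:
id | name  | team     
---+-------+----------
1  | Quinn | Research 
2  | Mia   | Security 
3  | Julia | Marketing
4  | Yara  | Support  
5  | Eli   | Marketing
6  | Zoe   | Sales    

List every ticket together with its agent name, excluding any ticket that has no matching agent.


INNER JOIN keeps only tickets rows whose agent_id matches an id in agents. Walk through each ticket:
  - ticket 1 (Slow page load): agent_id=2 -> matches Mia
  - ticket 2 (Broken link): agent_id=NULL, no match -> dropped
  - ticket 3 (Null pointer): agent_id=6 -> matches Zoe
  - ticket 4 (Crash on save): agent_id=NULL, no match -> dropped
  - ticket 5 (Login fails): agent_id=3 -> matches Julia
  - ticket 6 (Export error): agent_id=4 -> matches Yara
  - ticket 7 (Bad redirect): agent_id=4 -> matches Yara
So 2 of 7 rows are dropped.

SQL:
SELECT a.title, b.name AS agent
FROM tickets a
INNER JOIN agents b ON a.agent_id = b.id

Result:
title          | agent
---------------+------
Slow page load | Mia  
Null pointer   | Zoe  
Login fails    | Julia
Export error   | Yara 
Bad redirect   | Yara 


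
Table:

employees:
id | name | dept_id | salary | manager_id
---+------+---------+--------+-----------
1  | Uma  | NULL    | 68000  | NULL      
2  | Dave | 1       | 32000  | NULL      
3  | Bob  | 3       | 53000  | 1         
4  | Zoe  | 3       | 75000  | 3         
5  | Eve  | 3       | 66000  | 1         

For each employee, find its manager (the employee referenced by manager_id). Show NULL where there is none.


This is a self-join: employees is joined to a second copy of itself, matching each row's manager_id to another row's id. Use LEFT JOIN so rows with manager_id=NULL are kept.
  - employee 1 (Uma): manager_id=NULL -> NULL
  - employee 2 (Dave): manager_id=NULL -> NULL
  - employee 3 (Bob): manager_id=1 -> Uma
  - employee 4 (Zoe): manager_id=3 -> Bob
  - employee 5 (Eve): manager_id=1 -> Uma

SQL:
SELECT a.name AS item, b.name AS manager
FROM employees a
LEFT JOIN employees b ON a.manager_id = b.id

Result:
item | manager
-----+--------
Uma  | NULL   
Dave | NULL   
Bob  | Uma    
Zoe  | Bob    
Eve  | Uma    


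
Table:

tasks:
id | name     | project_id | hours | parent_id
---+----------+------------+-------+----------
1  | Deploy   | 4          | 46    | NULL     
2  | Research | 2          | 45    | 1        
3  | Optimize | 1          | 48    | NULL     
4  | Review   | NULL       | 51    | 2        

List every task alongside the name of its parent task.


This is a self-join: tasks is joined to a second copy of itself, matching each row's parent_id to another row's id. Use LEFT JOIN so rows with parent_id=NULL are kept.
  - task 1 (Deploy): parent_id=NULL -> NULL
  - task 2 (Research): parent_id=1 -> Deploy
  - task 3 (Optimize): parent_id=NULL -> NULL
  - task 4 (Review): parent_id=2 -> Research

SQL:
SELECT a.name AS item, b.name AS parent
FROM tasks a
LEFT JOIN tasks b ON a.parent_id = b.id

Result:
item     | parent  
---------+---------
Deploy   | NULL    
Research | Deploy  
Optimize | NULL    
Review   | Research


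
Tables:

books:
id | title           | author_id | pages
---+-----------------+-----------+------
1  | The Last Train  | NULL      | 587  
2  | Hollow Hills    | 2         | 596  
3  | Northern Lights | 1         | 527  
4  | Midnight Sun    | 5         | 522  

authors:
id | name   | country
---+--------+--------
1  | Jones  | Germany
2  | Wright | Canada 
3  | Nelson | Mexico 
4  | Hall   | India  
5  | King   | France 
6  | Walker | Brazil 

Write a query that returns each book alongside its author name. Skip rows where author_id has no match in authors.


INNER JOIN keeps only books rows whose author_id matches an id in authors. Walk through each book:
  - book 1 (The Last Train): author_id=NULL, no match -> dropped
  - book 2 (Hollow Hills): author_id=2 -> matches Wright
  - book 3 (Northern Lights): author_id=1 -> matches Jones
  - book 4 (Midnight Sun): author_id=5 -> matches King
So 1 of 4 rows is dropped.

SQL:
SELECT a.title, b.name AS author
FROM books a
INNER JOIN authors b ON a.author_id = b.id

Result:
title           | author
----------------+-------
Hollow Hills    | Wright
Northern Lights | Jones 
Midnight Sun    | King  


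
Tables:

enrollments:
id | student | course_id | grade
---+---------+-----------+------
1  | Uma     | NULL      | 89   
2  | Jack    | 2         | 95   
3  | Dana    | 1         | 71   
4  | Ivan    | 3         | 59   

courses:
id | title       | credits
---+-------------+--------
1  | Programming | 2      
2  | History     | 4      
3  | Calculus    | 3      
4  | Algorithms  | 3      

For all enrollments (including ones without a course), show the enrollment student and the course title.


LEFT JOIN keeps every row from enrollments (the left table); where course_id has no match in courses, the course columns become NULL. Walk through each enrollment:
  - enrollment 1 (Uma): course_id=NULL, no match -> kept with NULL
  - enrollment 2 (Jack): course_id=2 -> matches History
  - enrollment 3 (Dana): course_id=1 -> matches Programming
  - enrollment 4 (Ivan): course_id=3 -> matches Calculus
All 4 rows appear; 1 has NULL course.

SQL:
SELECT a.student, b.title AS course
FROM enrollments a
LEFT JOIN courses b ON a.course_id = b.id

Result:
student | course     
--------+------------
Uma     | NULL       
Jack    | History    
Dana    | Programming
Ivan    | Calculus   


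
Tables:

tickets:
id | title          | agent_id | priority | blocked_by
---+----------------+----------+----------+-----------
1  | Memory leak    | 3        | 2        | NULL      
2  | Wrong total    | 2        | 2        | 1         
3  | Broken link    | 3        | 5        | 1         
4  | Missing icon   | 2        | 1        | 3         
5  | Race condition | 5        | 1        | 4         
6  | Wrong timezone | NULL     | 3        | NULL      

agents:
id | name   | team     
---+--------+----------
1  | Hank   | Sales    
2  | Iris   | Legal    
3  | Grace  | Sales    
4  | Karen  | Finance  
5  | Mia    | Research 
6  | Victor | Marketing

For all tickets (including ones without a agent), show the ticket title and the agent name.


LEFT JOIN keeps every row from tickets (the left table); where agent_id has no match in agents, the agent columns become NULL. Walk through each ticket:
  - ticket 1 (Memory leak): agent_id=3 -> matches Grace
  - ticket 2 (Wrong total): agent_id=2 -> matches Iris
  - ticket 3 (Broken link): agent_id=3 -> matches Grace
  - ticket 4 (Missing icon): agent_id=2 -> matches Iris
  - ticket 5 (Race condition): agent_id=5 -> matches Mia
  - ticket 6 (Wrong timezone): agent_id=NULL, no match -> kept with NULL
All 6 rows appear; 1 has NULL agent.

SQL:
SELECT a.title, b.name AS agent
FROM tickets a
LEFT JOIN agents b ON a.agent_id = b.id

Result:
title          | agent
---------------+------
Memory leak    | Grace
Wrong total    | Iris 
Broken link    | Grace
Missing icon   | Iris 
Race condition | Mia  
Wrong timezone | NULL 


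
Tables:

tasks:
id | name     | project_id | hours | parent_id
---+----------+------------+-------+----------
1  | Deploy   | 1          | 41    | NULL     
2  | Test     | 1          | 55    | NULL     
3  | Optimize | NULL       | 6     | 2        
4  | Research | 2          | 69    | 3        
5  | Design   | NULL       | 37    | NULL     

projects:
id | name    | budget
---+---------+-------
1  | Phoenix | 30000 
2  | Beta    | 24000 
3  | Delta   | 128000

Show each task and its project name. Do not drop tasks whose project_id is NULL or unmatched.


LEFT JOIN keeps every row from tasks (the left table); where project_id has no match in projects, the project columns become NULL. Walk through each task:
  - task 1 (Deploy): project_id=1 -> matches Phoenix
  - task 2 (Test): project_id=1 -> matches Phoenix
  - task 3 (Optimize): project_id=NULL, no match -> kept with NULL
  - task 4 (Research): project_id=2 -> matches Beta
  - task 5 (Design): project_id=NULL, no match -> kept with NULL
All 5 rows appear; 2 have NULL project.

SQL:
SELECT a.name, b.name AS project
FROM tasks a
LEFT JOIN projects b ON a.project_id = b.id

Result:
name     | project
---------+--------
Deploy   | Phoenix
Test     | Phoenix
Optimize | NULL   
Research | Beta   
Design   | NULL   


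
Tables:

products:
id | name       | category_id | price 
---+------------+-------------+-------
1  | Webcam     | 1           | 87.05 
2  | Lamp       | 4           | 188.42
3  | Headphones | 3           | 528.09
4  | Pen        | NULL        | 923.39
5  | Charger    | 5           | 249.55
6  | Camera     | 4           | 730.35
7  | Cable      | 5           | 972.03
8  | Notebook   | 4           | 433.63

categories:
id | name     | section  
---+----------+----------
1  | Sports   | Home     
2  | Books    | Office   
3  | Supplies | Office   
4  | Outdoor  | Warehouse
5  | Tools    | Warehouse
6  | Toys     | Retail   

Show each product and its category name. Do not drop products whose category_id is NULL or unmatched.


LEFT JOIN keeps every row from products (the left table); where category_id has no match in categories, the category columns become NULL. Walk through each product:
  - product 1 (Webcam): category_id=1 -> matches Sports
  - product 2 (Lamp): category_id=4 -> matches Outdoor
  - product 3 (Headphones): category_id=3 -> matches Supplies
  - product 4 (Pen): category_id=NULL, no match -> kept with NULL
  - product 5 (Charger): category_id=5 -> matches Tools
  - product 6 (Camera): category_id=4 -> matches Outdoor
  - product 7 (Cable): category_id=5 -> matches Tools
  - product 8 (Notebook): category_id=4 -> matches Outdoor
All 8 rows appear; 1 has NULL category.

SQL:
SELECT a.name, b.name AS category
FROM products a
LEFT JOIN categories b ON a.category_id = b.id

Result:
name       | category
-----------+---------
Webcam     | Sports  
Lamp       | Outdoor 
Headphones | Supplies
Pen        | NULL    
Charger    | Tools   
Camera     | Outdoor 
Cable      | Tools   
Notebook   | Outdoor 


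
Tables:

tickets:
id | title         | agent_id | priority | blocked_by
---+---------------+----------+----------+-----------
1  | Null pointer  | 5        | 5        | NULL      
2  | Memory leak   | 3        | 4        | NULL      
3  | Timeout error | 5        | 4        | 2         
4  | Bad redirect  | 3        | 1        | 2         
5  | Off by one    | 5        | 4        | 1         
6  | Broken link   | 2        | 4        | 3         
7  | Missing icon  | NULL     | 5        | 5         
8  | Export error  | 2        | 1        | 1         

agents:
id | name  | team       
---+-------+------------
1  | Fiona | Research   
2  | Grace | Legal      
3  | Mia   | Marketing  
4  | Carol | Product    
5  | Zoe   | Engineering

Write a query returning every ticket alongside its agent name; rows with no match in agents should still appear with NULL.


LEFT JOIN keeps every row from tickets (the left table); where agent_id has no match in agents, the agent columns become NULL. Walk through each ticket:
  - ticket 1 (Null pointer): agent_id=5 -> matches Zoe
  - ticket 2 (Memory leak): agent_id=3 -> matches Mia
  - ticket 3 (Timeout error): agent_id=5 -> matches Zoe
  - ticket 4 (Bad redirect): agent_id=3 -> matches Mia
  - ticket 5 (Off by one): agent_id=5 -> matches Zoe
  - ticket 6 (Broken link): agent_id=2 -> matches Grace
  - ticket 7 (Missing icon): agent_id=NULL, no match -> kept with NULL
  - ticket 8 (Export error): agent_id=2 -> matches Grace
All 8 rows appear; 1 has NULL agent.

SQL:
SELECT a.title, b.name AS agent
FROM tickets a
LEFT JOIN agents b ON a.agent_id = b.id

Result:
title         | agent
--------------+------
Null pointer  | Zoe  
Memory leak   | Mia  
Timeout error | Zoe  
Bad redirect  | Mia  
Off by one    | Zoe  
Broken link   | Grace
Missing icon  | NULL 
Export error  | Grace


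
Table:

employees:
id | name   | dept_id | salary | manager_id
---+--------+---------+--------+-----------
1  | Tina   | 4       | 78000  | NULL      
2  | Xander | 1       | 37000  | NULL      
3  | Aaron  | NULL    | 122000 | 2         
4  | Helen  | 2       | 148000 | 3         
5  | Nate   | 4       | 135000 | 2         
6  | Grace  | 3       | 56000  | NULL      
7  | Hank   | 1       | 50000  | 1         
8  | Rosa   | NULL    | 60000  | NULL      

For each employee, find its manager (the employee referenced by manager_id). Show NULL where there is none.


This is a self-join: employees is joined to a second copy of itself, matching each row's manager_id to another row's id. Use LEFT JOIN so rows with manager_id=NULL are kept.
  - employee 1 (Tina): manager_id=NULL -> NULL
  - employee 2 (Xander): manager_id=NULL -> NULL
  - employee 3 (Aaron): manager_id=2 -> Xander
  - employee 4 (Helen): manager_id=3 -> Aaron
  - employee 5 (Nate): manager_id=2 -> Xander
  - employee 6 (Grace): manager_id=NULL -> NULL
  - employee 7 (Hank): manager_id=1 -> Tina
  - employee 8 (Rosa): manager_id=NULL -> NULL

SQL:
SELECT a.name AS item, b.name AS manager
FROM employees a
LEFT JOIN employees b ON a.manager_id = b.id

Result:
item   | manager
-------+--------
Tina   | NULL   
Xander | NULL   
Aaron  | Xander 
Helen  | Aaron  
Nate   | Xander 
Grace  | NULL   
Hank   | Tina   
Rosa   | NULL   


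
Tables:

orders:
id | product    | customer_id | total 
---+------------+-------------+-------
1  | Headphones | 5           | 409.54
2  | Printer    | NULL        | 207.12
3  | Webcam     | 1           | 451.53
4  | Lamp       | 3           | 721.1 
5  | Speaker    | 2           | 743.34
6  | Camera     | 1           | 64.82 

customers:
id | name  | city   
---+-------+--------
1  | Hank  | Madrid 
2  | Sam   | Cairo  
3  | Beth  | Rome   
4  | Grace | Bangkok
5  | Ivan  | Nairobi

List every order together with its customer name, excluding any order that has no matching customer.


INNER JOIN keeps only orders rows whose customer_id matches an id in customers. Walk through each order:
  - order 1 (Headphones): customer_id=5 -> matches Ivan
  - order 2 (Printer): customer_id=NULL, no match -> dropped
  - order 3 (Webcam): customer_id=1 -> matches Hank
  - order 4 (Lamp): customer_id=3 -> matches Beth
  - order 5 (Speaker): customer_id=2 -> matches Sam
  - order 6 (Camera): customer_id=1 -> matches Hank
So 1 of 6 rows is dropped.

SQL:
SELECT a.product, b.name AS customer
FROM orders a
INNER JOIN customers b ON a.customer_id = b.id

Result:
product    | customer
-----------+---------
Headphones | Ivan    
Webcam     | Hank    
Lamp       | Beth    
Speaker    | Sam     
Camera     | Hank    


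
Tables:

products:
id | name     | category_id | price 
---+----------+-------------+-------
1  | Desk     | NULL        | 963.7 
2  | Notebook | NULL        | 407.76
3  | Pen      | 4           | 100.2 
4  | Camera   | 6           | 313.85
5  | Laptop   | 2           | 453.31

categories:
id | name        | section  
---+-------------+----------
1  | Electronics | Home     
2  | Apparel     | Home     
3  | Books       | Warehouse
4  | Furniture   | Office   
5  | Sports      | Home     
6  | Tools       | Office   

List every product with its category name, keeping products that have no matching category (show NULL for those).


LEFT JOIN keeps every row from products (the left table); where category_id has no match in categories, the category columns become NULL. Walk through each product:
  - product 1 (Desk): category_id=NULL, no match -> kept with NULL
  - product 2 (Notebook): category_id=NULL, no match -> kept with NULL
  - product 3 (Pen): category_id=4 -> matches Furniture
  - product 4 (Camera): category_id=6 -> matches Tools
  - product 5 (Laptop): category_id=2 -> matches Apparel
All 5 rows appear; 2 have NULL category.

SQL:
SELECT a.name, b.name AS category
FROM products a
LEFT JOIN categories b ON a.category_id = b.id

Result:
name     | category 
---------+----------
Desk     | NULL     
Notebook | NULL     
Pen      | Furniture
Camera   | Tools    
Laptop   | Apparel  


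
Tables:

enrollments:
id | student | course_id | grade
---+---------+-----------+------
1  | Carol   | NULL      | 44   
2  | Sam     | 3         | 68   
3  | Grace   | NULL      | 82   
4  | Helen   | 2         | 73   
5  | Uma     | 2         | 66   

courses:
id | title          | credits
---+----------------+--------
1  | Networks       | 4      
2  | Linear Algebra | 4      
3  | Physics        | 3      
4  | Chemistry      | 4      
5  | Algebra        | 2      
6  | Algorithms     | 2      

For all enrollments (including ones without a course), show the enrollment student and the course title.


LEFT JOIN keeps every row from enrollments (the left table); where course_id has no match in courses, the course columns become NULL. Walk through each enrollment:
  - enrollment 1 (Carol): course_id=NULL, no match -> kept with NULL
  - enrollment 2 (Sam): course_id=3 -> matches Physics
  - enrollment 3 (Grace): course_id=NULL, no match -> kept with NULL
  - enrollment 4 (Helen): course_id=2 -> matches Linear Algebra
  - enrollment 5 (Uma): course_id=2 -> matches Linear Algebra
All 5 rows appear; 2 have NULL course.

SQL:
SELECT a.student, b.title AS course
FROM enrollments a
LEFT JOIN courses b ON a.course_id = b.id

Result:
student | course        
--------+---------------
Carol   | NULL          
Sam     | Physics       
Grace   | NULL          
Helen   | Linear Algebra
Uma     | Linear Algebra


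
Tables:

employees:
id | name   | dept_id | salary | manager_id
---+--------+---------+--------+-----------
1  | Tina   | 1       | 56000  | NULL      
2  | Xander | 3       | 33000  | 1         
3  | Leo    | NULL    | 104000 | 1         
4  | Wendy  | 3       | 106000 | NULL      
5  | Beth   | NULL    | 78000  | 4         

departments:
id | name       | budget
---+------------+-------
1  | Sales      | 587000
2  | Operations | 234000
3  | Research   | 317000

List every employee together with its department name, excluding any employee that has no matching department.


INNER JOIN keeps only employees rows whose dept_id matches an id in departments. Walk through each employee:
  - employee 1 (Tina): dept_id=1 -> matches Sales
  - employee 2 (Xander): dept_id=3 -> matches Research
  - employee 3 (Leo): dept_id=NULL, no match -> dropped
  - employee 4 (Wendy): dept_id=3 -> matches Research
  - employee 5 (Beth): dept_id=NULL, no match -> dropped
So 2 of 5 rows are dropped.

SQL:
SELECT a.name, b.name AS department
FROM employees a
INNER JOIN departments b ON a.dept_id = b.id

Result:
name   | department
-------+-----------
Tina   | Sales     
Xander | Research  
Wendy  | Research  


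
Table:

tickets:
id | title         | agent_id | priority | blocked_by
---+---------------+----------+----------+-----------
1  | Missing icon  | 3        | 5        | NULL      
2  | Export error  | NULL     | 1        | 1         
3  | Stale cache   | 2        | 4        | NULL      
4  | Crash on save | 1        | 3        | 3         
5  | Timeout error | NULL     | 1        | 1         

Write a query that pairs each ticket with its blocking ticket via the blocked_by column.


This is a self-join: tickets is joined to a second copy of itself, matching each row's blocked_by to another row's id. Use LEFT JOIN so rows with blocked_by=NULL are kept.
  - ticket 1 (Missing icon): blocked_by=NULL -> NULL
  - ticket 2 (Export error): blocked_by=1 -> Missing icon
  - ticket 3 (Stale cache): blocked_by=NULL -> NULL
  - ticket 4 (Crash on save): blocked_by=3 -> Stale cache
  - ticket 5 (Timeout error): blocked_by=1 -> Missing icon

SQL:
SELECT a.title AS item, b.title AS blocked_by
FROM tickets a
LEFT JOIN tickets b ON a.blocked_by = b.id

Result:
item          | blocked_by  
--------------+-------------
Missing icon  | NULL        
Export error  | Missing icon
Stale cache   | NULL        
Crash on save | Stale cache 
Timeout error | Missing icon


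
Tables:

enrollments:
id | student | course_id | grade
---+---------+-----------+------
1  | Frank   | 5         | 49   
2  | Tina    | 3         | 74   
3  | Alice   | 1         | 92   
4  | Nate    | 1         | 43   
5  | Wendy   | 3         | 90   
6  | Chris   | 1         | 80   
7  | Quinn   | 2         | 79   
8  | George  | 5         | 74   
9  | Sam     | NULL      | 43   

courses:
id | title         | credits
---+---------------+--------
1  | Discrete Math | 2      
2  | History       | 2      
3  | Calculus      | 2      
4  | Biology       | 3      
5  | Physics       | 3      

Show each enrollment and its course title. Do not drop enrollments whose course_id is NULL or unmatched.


LEFT JOIN keeps every row from enrollments (the left table); where course_id has no match in courses, the course columns become NULL. Walk through each enrollment:
  - enrollment 1 (Frank): course_id=5 -> matches Physics
  - enrollment 2 (Tina): course_id=3 -> matches Calculus
  - enrollment 3 (Alice): course_id=1 -> matches Discrete Math
  - enrollment 4 (Nate): course_id=1 -> matches Discrete Math
  - enrollment 5 (Wendy): course_id=3 -> matches Calculus
  - enrollment 6 (Chris): course_id=1 -> matches Discrete Math
  - enrollment 7 (Quinn): course_id=2 -> matches History
  - enrollment 8 (George): course_id=5 -> matches Physics
  - enrollment 9 (Sam): course_id=NULL, no match -> kept with NULL
All 9 rows appear; 1 has NULL course.

SQL:
SELECT a.student, b.title AS course
FROM enrollments a
LEFT JOIN courses b ON a.course_id = b.id

Result:
student | course       
--------+--------------
Frank   | Physics      
Tina    | Calculus     
Alice   | Discrete Math
Nate    | Discrete Math
Wendy   | Calculus     
Chris   | Discrete Math
Quinn   | History      
George  | Physics      
Sam     | NULL         


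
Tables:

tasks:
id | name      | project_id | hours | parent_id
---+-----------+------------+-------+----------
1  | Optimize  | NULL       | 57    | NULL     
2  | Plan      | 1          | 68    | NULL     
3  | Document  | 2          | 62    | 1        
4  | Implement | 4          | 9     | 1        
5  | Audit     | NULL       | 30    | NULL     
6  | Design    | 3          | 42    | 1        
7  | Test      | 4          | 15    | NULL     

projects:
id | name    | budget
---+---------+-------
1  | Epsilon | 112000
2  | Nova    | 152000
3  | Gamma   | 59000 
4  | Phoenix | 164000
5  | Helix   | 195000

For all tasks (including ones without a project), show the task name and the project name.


LEFT JOIN keeps every row from tasks (the left table); where project_id has no match in projects, the project columns become NULL. Walk through each task:
  - task 1 (Optimize): project_id=NULL, no match -> kept with NULL
  - task 2 (Plan): project_id=1 -> matches Epsilon
  - task 3 (Document): project_id=2 -> matches Nova
  - task 4 (Implement): project_id=4 -> matches Phoenix
  - task 5 (Audit): project_id=NULL, no match -> kept with NULL
  - task 6 (Design): project_id=3 -> matches Gamma
  - task 7 (Test): project_id=4 -> matches Phoenix
All 7 rows appear; 2 have NULL project.

SQL:
SELECT a.name, b.name AS project
FROM tasks a
LEFT JOIN projects b ON a.project_id = b.id

Result:
name      | project
----------+--------
Optimize  | NULL   
Plan      | Epsilon
Document  | Nova   
Implement | Phoenix
Audit     | NULL   
Design    | Gamma  
Test      | Phoenix


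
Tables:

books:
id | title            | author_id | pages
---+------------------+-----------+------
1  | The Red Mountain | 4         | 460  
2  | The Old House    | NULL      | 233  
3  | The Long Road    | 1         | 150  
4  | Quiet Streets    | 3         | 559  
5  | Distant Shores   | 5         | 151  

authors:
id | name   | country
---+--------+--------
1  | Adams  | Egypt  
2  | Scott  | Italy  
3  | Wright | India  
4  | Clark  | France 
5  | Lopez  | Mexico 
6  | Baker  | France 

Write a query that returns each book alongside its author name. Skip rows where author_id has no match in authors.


INNER JOIN keeps only books rows whose author_id matches an id in authors. Walk through each book:
  - book 1 (The Red Mountain): author_id=4 -> matches Clark
  - book 2 (The Old House): author_id=NULL, no match -> dropped
  - book 3 (The Long Road): author_id=1 -> matches Adams
  - book 4 (Quiet Streets): author_id=3 -> matches Wright
  - book 5 (Distant Shores): author_id=5 -> matches Lopez
So 1 of 5 rows is dropped.

SQL:
SELECT a.title, b.name AS author
FROM books a
INNER JOIN authors b ON a.author_id = b.id

Result:
title            | author
-----------------+-------
The Red Mountain | Clark 
The Long Road    | Adams 
Quiet Streets    | Wright
Distant Shores   | Lopez 


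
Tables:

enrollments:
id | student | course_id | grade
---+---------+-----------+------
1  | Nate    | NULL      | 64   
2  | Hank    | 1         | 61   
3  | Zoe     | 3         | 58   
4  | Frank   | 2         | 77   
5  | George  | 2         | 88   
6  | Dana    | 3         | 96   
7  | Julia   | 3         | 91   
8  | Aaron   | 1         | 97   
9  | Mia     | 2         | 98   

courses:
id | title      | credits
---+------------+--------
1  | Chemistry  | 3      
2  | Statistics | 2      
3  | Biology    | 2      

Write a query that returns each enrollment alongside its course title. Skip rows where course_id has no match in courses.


INNER JOIN keeps only enrollments rows whose course_id matches an id in courses. Walk through each enrollment:
  - enrollment 1 (Nate): course_id=NULL, no match -> dropped
  - enrollment 2 (Hank): course_id=1 -> matches Chemistry
  - enrollment 3 (Zoe): course_id=3 -> matches Biology
  - enrollment 4 (Frank): course_id=2 -> matches Statistics
  - enrollment 5 (George): course_id=2 -> matches Statistics
  - enrollment 6 (Dana): course_id=3 -> matches Biology
  - enrollment 7 (Julia): course_id=3 -> matches Biology
  - enrollment 8 (Aaron): course_id=1 -> matches Chemistry
  - enrollment 9 (Mia): course_id=2 -> matches Statistics
So 1 of 9 rows is dropped.

SQL:
SELECT a.student, b.title AS course
FROM enrollments a
INNER JOIN courses b ON a.course_id = b.id

Result:
student | course    
--------+-----------
Hank    | Chemistry 
Zoe     | Biology   
Frank   | Statistics
George  | Statistics
Dana    | Biology   
Julia   | Biology   
Aaron   | Chemistry 
Mia     | Statistics


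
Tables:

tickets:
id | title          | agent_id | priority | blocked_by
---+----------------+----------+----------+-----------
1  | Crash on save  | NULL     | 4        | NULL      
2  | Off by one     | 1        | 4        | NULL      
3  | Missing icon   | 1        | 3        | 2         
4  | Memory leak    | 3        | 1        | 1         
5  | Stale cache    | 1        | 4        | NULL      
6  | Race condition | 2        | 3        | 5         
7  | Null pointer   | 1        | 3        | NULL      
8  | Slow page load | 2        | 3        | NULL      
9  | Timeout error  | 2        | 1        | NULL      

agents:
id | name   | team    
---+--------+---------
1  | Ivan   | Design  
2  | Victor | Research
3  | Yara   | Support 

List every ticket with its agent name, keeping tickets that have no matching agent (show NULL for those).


LEFT JOIN keeps every row from tickets (the left table); where agent_id has no match in agents, the agent columns become NULL. Walk through each ticket:
  - ticket 1 (Crash on save): agent_id=NULL, no match -> kept with NULL
  - ticket 2 (Off by one): agent_id=1 -> matches Ivan
  - ticket 3 (Missing icon): agent_id=1 -> matches Ivan
  - ticket 4 (Memory leak): agent_id=3 -> matches Yara
  - ticket 5 (Stale cache): agent_id=1 -> matches Ivan
  - ticket 6 (Race condition): agent_id=2 -> matches Victor
  - ticket 7 (Null pointer): agent_id=1 -> matches Ivan
  - ticket 8 (Slow page load): agent_id=2 -> matches Victor
  - ticket 9 (Timeout error): agent_id=2 -> matches Victor
All 9 rows appear; 1 has NULL agent.

SQL:
SELECT a.title, b.name AS agent
FROM tickets a
LEFT JOIN agents b ON a.agent_id = b.id

Result:
title          | agent 
---------------+-------
Crash on save  | NULL  
Off by one     | Ivan  
Missing icon   | Ivan  
Memory leak    | Yara  
Stale cache    | Ivan  
Race condition | Victor
Null pointer   | Ivan  
Slow page load | Victor
Timeout error  | Victor


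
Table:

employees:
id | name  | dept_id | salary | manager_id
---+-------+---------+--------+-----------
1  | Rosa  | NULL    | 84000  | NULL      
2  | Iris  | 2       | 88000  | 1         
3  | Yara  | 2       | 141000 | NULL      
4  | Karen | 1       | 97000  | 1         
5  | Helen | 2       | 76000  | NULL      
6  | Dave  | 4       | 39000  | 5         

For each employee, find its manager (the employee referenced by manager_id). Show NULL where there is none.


This is a self-join: employees is joined to a second copy of itself, matching each row's manager_id to another row's id. Use LEFT JOIN so rows with manager_id=NULL are kept.
  - employee 1 (Rosa): manager_id=NULL -> NULL
  - employee 2 (Iris): manager_id=1 -> Rosa
  - employee 3 (Yara): manager_id=NULL -> NULL
  - employee 4 (Karen): manager_id=1 -> Rosa
  - employee 5 (Helen): manager_id=NULL -> NULL
  - employee 6 (Dave): manager_id=5 -> Helen

SQL:
SELECT a.name AS item, b.name AS manager
FROM employees a
LEFT JOIN employees b ON a.manager_id = b.id

Result:
item  | manager
------+--------
Rosa  | NULL   
Iris  | Rosa   
Yara  | NULL   
Karen | Rosa   
Helen | NULL   
Dave  | Helen  


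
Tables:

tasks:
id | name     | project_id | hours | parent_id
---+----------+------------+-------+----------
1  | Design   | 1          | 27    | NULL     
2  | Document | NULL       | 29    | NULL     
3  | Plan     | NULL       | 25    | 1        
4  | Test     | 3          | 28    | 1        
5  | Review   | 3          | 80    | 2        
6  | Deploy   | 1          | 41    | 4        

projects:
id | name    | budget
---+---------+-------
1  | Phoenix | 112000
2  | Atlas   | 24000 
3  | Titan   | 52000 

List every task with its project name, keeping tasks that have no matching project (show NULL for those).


LEFT JOIN keeps every row from tasks (the left table); where project_id has no match in projects, the project columns become NULL. Walk through each task:
  - task 1 (Design): project_id=1 -> matches Phoenix
  - task 2 (Document): project_id=NULL, no match -> kept with NULL
  - task 3 (Plan): project_id=NULL, no match -> kept with NULL
  - task 4 (Test): project_id=3 -> matches Titan
  - task 5 (Review): project_id=3 -> matches Titan
  - task 6 (Deploy): project_id=1 -> matches Phoenix
All 6 rows appear; 2 have NULL project.

SQL:
SELECT a.name, b.name AS project
FROM tasks a
LEFT JOIN projects b ON a.project_id = b.id

Result:
name     | project
---------+--------
Design   | Phoenix
Document | NULL   
Plan     | NULL   
Test     | Titan  
Review   | Titan  
Deploy   | Phoenix
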